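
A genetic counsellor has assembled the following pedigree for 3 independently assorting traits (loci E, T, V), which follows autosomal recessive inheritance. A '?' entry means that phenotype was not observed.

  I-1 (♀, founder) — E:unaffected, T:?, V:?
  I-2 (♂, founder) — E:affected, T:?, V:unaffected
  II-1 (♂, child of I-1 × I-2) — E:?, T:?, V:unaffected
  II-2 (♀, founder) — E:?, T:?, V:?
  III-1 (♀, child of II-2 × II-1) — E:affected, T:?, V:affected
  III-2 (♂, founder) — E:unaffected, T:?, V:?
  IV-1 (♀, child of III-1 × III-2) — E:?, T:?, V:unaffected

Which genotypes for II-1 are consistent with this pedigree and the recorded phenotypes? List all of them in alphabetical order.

E/I-1 un ·: EE|Ee
E/I-2 aff ·: ee
E/II-1 ? I-1×I-2: Ee|ee
E/II-2 ? ·: Ee|ee
E/III-1 aff II-2×II-1: ee
E/III-2 un ·: EE|Ee
E/IV-1 ? III-1×III-2: Ee|ee
⇒ E over [I-1,I-2,II-1,II-2,III-1,III-2,IV-1]: 18 consistent
T/I-1 ? ·: TT|Tt|tt
T/I-2 ? ·: TT|Tt|tt
T/II-1 ? I-1×I-2: TT|Tt|tt
T/II-2 ? ·: TT|Tt|tt
T/III-1 ? II-2×II-1: TT|Tt|tt
T/III-2 ? ·: TT|Tt|tt
T/IV-1 ? III-1×III-2: TT|Tt|tt
⇒ T over [I-1,I-2,II-1,II-2,III-1,III-2,IV-1]: 435 consistent
V/I-1 ? ·: VV|Vv|vv
V/I-2 un ·: VV|Vv
V/II-1 un I-1×I-2: Vv
V/II-2 ? ·: Vv|vv
V/III-1 aff II-2×II-1: vv
V/III-2 ? ·: VV|Vv
V/IV-1 un III-1×III-2: Vv
⇒ V over [I-1,I-2,II-1,II-2,III-1,III-2,IV-1]: 20 consistent

II-1 ∈ {Ee TT Vv, Ee Tt Vv, Ee tt Vv, ee TT Vv, ee Tt Vv, ee tt Vv}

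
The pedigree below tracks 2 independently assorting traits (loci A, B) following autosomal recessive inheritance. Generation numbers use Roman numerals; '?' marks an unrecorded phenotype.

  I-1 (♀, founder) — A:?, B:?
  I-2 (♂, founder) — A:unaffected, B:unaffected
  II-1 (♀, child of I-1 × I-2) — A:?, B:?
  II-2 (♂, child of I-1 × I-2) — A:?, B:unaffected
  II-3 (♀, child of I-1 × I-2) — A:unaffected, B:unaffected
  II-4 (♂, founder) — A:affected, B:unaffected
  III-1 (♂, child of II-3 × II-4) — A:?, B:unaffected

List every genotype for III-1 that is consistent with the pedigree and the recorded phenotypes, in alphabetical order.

III-1 ∈ {Aa BB, Aa Bb, aa BB, aa Bb}

A/I-1 ? ·: AA|Aa|aa
A/I-2 un ·: AA|Aa
A/II-1 ? I-1×I-2: AA|Aa|aa
A/II-2 ? I-1×I-2: AA|Aa|aa
A/II-3 un I-1×I-2: AA|Aa
A/II-4 aff ·: aa
A/III-1 ? II-3×II-4: Aa|aa
⇒ A over [I-1,I-2,II-1,II-2,II-3,II-4,III-1]: 62 consistent
B/I-1 ? ·: BB|Bb|bb
B/I-2 un ·: BB|Bb
B/II-1 ? I-1×I-2: BB|Bb|bb
B/II-2 un I-1×I-2: BB|Bb
B/II-3 un I-1×I-2: BB|Bb
B/II-4 un ·: BB|Bb
B/III-1 un II-3×II-4: BB|Bb
⇒ B over [I-1,I-2,II-1,II-2,II-3,II-4,III-1]: 113 consistent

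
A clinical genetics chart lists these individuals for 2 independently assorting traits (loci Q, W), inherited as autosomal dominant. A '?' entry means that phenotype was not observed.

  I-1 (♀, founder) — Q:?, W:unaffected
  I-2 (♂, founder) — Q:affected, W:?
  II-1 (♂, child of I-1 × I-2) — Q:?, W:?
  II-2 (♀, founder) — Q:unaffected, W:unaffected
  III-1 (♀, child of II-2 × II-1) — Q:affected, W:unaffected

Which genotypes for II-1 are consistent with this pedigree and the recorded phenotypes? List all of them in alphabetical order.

Q/I-1 ? ·: qq|Qq|QQ
Q/I-2 aff ·: Qq|QQ
Q/II-1 ? I-1×I-2: Qq|QQ
Q/II-2 un ·: qq
Q/III-1 aff II-2×II-1: Qq
⇒ Q over [I-1,I-2,II-1,II-2,III-1]: 9 consistent
W/I-1 un ·: ww
W/I-2 ? ·: ww|Ww|WW
W/II-1 ? I-1×I-2: ww|Ww
W/II-2 un ·: ww
W/III-1 un II-2×II-1: ww
⇒ W over [I-1,I-2,II-1,II-2,III-1]: 4 consistent

II-1 ∈ {QQ Ww, QQ ww, Qq Ww, Qq ww}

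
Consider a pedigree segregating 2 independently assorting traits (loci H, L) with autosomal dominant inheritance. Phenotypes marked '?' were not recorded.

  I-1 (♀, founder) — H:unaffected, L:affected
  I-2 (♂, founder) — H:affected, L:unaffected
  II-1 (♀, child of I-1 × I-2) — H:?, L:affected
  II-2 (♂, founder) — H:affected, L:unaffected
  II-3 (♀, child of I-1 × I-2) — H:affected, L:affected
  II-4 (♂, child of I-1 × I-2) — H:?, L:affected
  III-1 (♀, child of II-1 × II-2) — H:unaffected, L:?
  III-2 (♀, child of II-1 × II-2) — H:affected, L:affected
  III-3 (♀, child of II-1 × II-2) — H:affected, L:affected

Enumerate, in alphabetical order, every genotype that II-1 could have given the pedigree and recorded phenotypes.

II-1 ∈ {Hh Ll, hh Ll}

H/I-1 un ·: hh
H/I-2 aff ·: Hh|HH
H/II-1 ? I-1×I-2: hh|Hh
H/II-2 aff ·: Hh
H/II-3 aff I-1×I-2: Hh
H/II-4 ? I-1×I-2: hh|Hh
H/III-1 un II-1×II-2: hh
H/III-2 aff II-1×II-2: Hh|HH
H/III-3 aff II-1×II-2: Hh|HH
⇒ H over [I-1,I-2,II-1,II-2,II-3,II-4,III-1,III-2,III-3]: 14 consistent
L/I-1 aff ·: Ll|LL
L/I-2 un ·: ll
L/II-1 aff I-1×I-2: Ll
L/II-2 un ·: ll
L/II-3 aff I-1×I-2: Ll
L/II-4 aff I-1×I-2: Ll
L/III-1 ? II-1×II-2: ll|Ll
L/III-2 aff II-1×II-2: Ll
L/III-3 aff II-1×II-2: Ll
⇒ L over [I-1,I-2,II-1,II-2,II-3,II-4,III-1,III-2,III-3]: 4 consistent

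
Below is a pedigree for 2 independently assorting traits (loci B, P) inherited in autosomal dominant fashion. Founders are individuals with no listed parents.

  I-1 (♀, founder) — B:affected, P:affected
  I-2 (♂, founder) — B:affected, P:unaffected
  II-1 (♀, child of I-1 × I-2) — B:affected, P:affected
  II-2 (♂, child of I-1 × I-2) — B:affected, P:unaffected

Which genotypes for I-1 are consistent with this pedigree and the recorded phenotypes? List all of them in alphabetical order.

I-1 ∈ {BB Pp, Bb Pp}

B/I-1 aff ·: Bb|BB
B/I-2 aff ·: Bb|BB
B/II-1 aff I-1×I-2: Bb|BB
B/II-2 aff I-1×I-2: Bb|BB
⇒ B over [I-1,I-2,II-1,II-2]: 13 consistent
P/I-1 aff ·: Pp
P/I-2 un ·: pp
P/II-1 aff I-1×I-2: Pp
P/II-2 un I-1×I-2: pp
⇒ P over [I-1,I-2,II-1,II-2]: 1 consistent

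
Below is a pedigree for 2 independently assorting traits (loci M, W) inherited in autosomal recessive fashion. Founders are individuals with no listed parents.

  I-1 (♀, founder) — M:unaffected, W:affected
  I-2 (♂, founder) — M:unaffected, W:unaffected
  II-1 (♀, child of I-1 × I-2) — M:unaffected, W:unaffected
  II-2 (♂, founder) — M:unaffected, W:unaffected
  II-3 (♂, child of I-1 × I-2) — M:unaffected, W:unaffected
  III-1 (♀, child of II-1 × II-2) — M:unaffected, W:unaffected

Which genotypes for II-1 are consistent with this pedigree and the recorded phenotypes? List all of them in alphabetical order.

M/I-1 un ·: MM|Mm
M/I-2 un ·: MM|Mm
M/II-1 un I-1×I-2: MM|Mm
M/II-2 un ·: MM|Mm
M/II-3 un I-1×I-2: MM|Mm
M/III-1 un II-1×II-2: MM|Mm
⇒ M over [I-1,I-2,II-1,II-2,II-3,III-1]: 45 consistent
W/I-1 aff ·: ww
W/I-2 un ·: WW|Ww
W/II-1 un I-1×I-2: Ww
W/II-2 un ·: WW|Ww
W/II-3 un I-1×I-2: Ww
W/III-1 un II-1×II-2: WW|Ww
⇒ W over [I-1,I-2,II-1,II-2,II-3,III-1]: 8 consistent

II-1 ∈ {MM Ww, Mm Ww}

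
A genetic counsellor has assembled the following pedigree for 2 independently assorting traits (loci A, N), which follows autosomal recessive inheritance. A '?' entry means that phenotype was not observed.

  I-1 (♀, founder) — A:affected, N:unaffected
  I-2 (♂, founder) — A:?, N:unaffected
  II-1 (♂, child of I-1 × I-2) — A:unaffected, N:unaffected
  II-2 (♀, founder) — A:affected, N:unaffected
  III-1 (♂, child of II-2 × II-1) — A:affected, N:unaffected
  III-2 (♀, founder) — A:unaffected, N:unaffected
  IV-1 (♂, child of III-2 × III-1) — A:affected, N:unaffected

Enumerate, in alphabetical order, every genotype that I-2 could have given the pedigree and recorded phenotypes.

I-2 ∈ {AA NN, AA Nn, Aa NN, Aa Nn}

A/I-1 aff ·: aa
A/I-2 ? ·: AA|Aa
A/II-1 un I-1×I-2: Aa
A/II-2 aff ·: aa
A/III-1 aff II-2×II-1: aa
A/III-2 un ·: Aa
A/IV-1 aff III-2×III-1: aa
⇒ A over [I-1,I-2,II-1,II-2,III-1,III-2,IV-1]: 2 consistent
N/I-1 un ·: NN|Nn
N/I-2 un ·: NN|Nn
N/II-1 un I-1×I-2: NN|Nn
N/II-2 un ·: NN|Nn
N/III-1 un II-2×II-1: NN|Nn
N/III-2 un ·: NN|Nn
N/IV-1 un III-2×III-1: NN|Nn
⇒ N over [I-1,I-2,II-1,II-2,III-1,III-2,IV-1]: 82 consistent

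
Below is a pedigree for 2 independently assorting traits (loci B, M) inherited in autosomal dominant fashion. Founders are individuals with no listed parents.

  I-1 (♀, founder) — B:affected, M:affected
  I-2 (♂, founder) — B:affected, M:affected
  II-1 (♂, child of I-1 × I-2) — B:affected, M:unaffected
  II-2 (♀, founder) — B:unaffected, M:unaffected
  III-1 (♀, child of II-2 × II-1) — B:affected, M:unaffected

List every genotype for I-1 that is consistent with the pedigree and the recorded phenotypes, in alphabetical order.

B/I-1 aff ·: Bb|BB
B/I-2 aff ·: Bb|BB
B/II-1 aff I-1×I-2: Bb|BB
B/II-2 un ·: bb
B/III-1 aff II-2×II-1: Bb
⇒ B over [I-1,I-2,II-1,II-2,III-1]: 7 consistent
M/I-1 aff ·: Mm
M/I-2 aff ·: Mm
M/II-1 un I-1×I-2: mm
M/II-2 un ·: mm
M/III-1 un II-2×II-1: mm
⇒ M over [I-1,I-2,II-1,II-2,III-1]: 1 consistent

I-1 ∈ {BB Mm, Bb Mm}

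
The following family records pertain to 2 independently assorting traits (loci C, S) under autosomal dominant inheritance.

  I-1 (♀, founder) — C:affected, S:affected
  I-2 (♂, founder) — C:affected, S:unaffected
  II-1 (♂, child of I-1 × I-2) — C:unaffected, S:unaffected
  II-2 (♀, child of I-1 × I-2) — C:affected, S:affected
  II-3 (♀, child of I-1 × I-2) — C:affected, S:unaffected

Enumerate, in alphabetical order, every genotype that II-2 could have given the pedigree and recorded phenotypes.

II-2 ∈ {CC Ss, Cc Ss}

C/I-1 aff ·: Cc
C/I-2 aff ·: Cc
C/II-1 un I-1×I-2: cc
C/II-2 aff I-1×I-2: Cc|CC
C/II-3 aff I-1×I-2: Cc|CC
⇒ C over [I-1,I-2,II-1,II-2,II-3]: 4 consistent
S/I-1 aff ·: Ss
S/I-2 un ·: ss
S/II-1 un I-1×I-2: ss
S/II-2 aff I-1×I-2: Ss
S/II-3 un I-1×I-2: ss
⇒ S over [I-1,I-2,II-1,II-2,II-3]: 1 consistent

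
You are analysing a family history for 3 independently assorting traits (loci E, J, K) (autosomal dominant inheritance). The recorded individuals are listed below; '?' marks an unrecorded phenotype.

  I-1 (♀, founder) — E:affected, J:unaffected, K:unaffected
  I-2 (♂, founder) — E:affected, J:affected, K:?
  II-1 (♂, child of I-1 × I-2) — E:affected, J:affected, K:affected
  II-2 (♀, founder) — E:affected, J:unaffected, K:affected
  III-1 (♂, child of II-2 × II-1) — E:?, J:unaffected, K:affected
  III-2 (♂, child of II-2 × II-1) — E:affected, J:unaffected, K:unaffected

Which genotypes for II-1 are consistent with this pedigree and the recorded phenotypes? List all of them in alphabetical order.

II-1 ∈ {EE Jj Kk, Ee Jj Kk}

E/I-1 aff ·: Ee|EE
E/I-2 aff ·: Ee|EE
E/II-1 aff I-1×I-2: Ee|EE
E/II-2 aff ·: Ee|EE
E/III-1 ? II-2×II-1: ee|Ee|EE
E/III-2 aff II-2×II-1: Ee|EE
⇒ E over [I-1,I-2,II-1,II-2,III-1,III-2]: 50 consistent
J/I-1 un ·: jj
J/I-2 aff ·: Jj|JJ
J/II-1 aff I-1×I-2: Jj
J/II-2 un ·: jj
J/III-1 un II-2×II-1: jj
J/III-2 un II-2×II-1: jj
⇒ J over [I-1,I-2,II-1,II-2,III-1,III-2]: 2 consistent
K/I-1 un ·: kk
K/I-2 ? ·: Kk|KK
K/II-1 aff I-1×I-2: Kk
K/II-2 aff ·: Kk
K/III-1 aff II-2×II-1: Kk|KK
K/III-2 un II-2×II-1: kk
⇒ K over [I-1,I-2,II-1,II-2,III-1,III-2]: 4 consistent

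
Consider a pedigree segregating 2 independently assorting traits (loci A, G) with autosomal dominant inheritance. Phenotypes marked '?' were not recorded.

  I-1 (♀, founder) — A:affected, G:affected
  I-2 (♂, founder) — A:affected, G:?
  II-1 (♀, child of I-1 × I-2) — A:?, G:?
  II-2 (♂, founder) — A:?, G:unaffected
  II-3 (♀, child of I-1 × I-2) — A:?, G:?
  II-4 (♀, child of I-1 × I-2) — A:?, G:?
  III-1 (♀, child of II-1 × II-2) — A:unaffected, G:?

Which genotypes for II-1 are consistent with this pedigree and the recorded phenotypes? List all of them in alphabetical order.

II-1 ∈ {Aa GG, Aa Gg, Aa gg, aa GG, aa Gg, aa gg}

A/I-1 aff ·: Aa|AA
A/I-2 aff ·: Aa|AA
A/II-1 ? I-1×I-2: aa|Aa
A/II-2 ? ·: aa|Aa
A/II-3 ? I-1×I-2: aa|Aa|AA
A/II-4 ? I-1×I-2: aa|Aa|AA
A/III-1 un II-1×II-2: aa
⇒ A over [I-1,I-2,II-1,II-2,II-3,II-4,III-1]: 52 consistent
G/I-1 aff ·: Gg|GG
G/I-2 ? ·: gg|Gg|GG
G/II-1 ? I-1×I-2: gg|Gg|GG
G/II-2 un ·: gg
G/II-3 ? I-1×I-2: gg|Gg|GG
G/II-4 ? I-1×I-2: gg|Gg|GG
G/III-1 ? II-1×II-2: gg|Gg
⇒ G over [I-1,I-2,II-1,II-2,II-3,II-4,III-1]: 75 consistent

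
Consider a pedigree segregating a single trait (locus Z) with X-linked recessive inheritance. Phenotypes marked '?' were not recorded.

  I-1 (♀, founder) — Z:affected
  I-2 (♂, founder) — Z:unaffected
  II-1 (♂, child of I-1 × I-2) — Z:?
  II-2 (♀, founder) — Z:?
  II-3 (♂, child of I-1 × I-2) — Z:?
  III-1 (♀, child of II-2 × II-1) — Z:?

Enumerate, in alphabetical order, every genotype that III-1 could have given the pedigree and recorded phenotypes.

III-1 ∈ {X^ZX^z, X^zX^z}

Z/I-1 aff ·: X^zX^z
Z/I-2 un ·: X^ZY
Z/II-1 ? I-1×I-2: X^zY
Z/II-2 ? ·: X^ZX^Z|X^ZX^z|X^zX^z
Z/II-3 ? I-1×I-2: X^zY
Z/III-1 ? II-2×II-1: X^ZX^z|X^zX^z
⇒ Z over [I-1,I-2,II-1,II-2,II-3,III-1]: 4 consistent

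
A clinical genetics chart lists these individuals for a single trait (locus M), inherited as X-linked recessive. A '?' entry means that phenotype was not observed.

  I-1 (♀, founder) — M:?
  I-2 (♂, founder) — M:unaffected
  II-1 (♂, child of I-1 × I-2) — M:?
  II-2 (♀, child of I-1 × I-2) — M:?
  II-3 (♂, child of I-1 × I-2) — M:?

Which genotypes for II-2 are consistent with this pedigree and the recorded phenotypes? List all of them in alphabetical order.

M/I-1 ? ·: X^MX^M|X^MX^m|X^mX^m
M/I-2 un ·: X^MY
M/II-1 ? I-1×I-2: X^MY|X^mY
M/II-2 ? I-1×I-2: X^MX^M|X^MX^m
M/II-3 ? I-1×I-2: X^MY|X^mY
⇒ M over [I-1,I-2,II-1,II-2,II-3]: 10 consistent

II-2 ∈ {X^MX^M, X^MX^m}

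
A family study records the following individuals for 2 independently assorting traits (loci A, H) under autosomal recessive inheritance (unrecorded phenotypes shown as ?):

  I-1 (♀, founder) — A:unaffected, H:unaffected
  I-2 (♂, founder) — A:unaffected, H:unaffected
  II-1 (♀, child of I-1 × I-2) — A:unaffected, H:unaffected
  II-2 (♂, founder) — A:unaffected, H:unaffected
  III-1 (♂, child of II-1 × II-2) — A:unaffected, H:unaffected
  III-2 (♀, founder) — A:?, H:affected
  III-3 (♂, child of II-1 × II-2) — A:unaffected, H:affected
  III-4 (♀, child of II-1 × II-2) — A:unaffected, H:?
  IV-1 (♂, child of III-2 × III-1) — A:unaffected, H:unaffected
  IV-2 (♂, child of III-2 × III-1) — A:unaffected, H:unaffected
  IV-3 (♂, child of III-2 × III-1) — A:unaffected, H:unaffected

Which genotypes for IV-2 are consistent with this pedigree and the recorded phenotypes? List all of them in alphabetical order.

IV-2 ∈ {AA Hh, Aa Hh}

A/I-1 un ·: AA|Aa
A/I-2 un ·: AA|Aa
A/II-1 un I-1×I-2: AA|Aa
A/II-2 un ·: AA|Aa
A/III-1 un II-1×II-2: AA|Aa
A/III-2 ? ·: AA|Aa|aa
A/III-3 un II-1×II-2: AA|Aa
A/III-4 un II-1×II-2: AA|Aa
A/IV-1 un III-2×III-1: AA|Aa
A/IV-2 un III-2×III-1: AA|Aa
A/IV-3 un III-2×III-1: AA|Aa
⇒ A over [I-1,I-2,II-1,II-2,III-1,III-2,III-3,III-4,IV-1,IV-2,IV-3]: 1120 consistent
H/I-1 un ·: HH|Hh
H/I-2 un ·: HH|Hh
H/II-1 un I-1×I-2: Hh
H/II-2 un ·: Hh
H/III-1 un II-1×II-2: HH|Hh
H/III-2 aff ·: hh
H/III-3 aff II-1×II-2: hh
H/III-4 ? II-1×II-2: HH|Hh|hh
H/IV-1 un III-2×III-1: Hh
H/IV-2 un III-2×III-1: Hh
H/IV-3 un III-2×III-1: Hh
⇒ H over [I-1,I-2,II-1,II-2,III-1,III-2,III-3,III-4,IV-1,IV-2,IV-3]: 18 consistent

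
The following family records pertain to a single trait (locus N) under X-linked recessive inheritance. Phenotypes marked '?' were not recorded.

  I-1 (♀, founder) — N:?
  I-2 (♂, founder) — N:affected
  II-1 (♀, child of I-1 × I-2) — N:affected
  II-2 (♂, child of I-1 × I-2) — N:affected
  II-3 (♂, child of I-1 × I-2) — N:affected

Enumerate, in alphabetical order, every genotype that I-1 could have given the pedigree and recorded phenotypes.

N/I-1 ? ·: X^NX^n|X^nX^n
N/I-2 aff ·: X^nY
N/II-1 aff I-1×I-2: X^nX^n
N/II-2 aff I-1×I-2: X^nY
N/II-3 aff I-1×I-2: X^nY
⇒ N over [I-1,I-2,II-1,II-2,II-3]: 2 consistent

I-1 ∈ {X^NX^n, X^nX^n}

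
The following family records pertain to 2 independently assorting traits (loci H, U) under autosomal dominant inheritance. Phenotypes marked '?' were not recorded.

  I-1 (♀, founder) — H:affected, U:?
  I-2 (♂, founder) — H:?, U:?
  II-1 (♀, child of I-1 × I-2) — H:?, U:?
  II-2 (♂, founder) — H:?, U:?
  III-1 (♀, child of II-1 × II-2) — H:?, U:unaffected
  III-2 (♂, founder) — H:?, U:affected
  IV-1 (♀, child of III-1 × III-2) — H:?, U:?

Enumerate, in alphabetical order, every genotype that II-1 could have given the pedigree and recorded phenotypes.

H/I-1 aff ·: Hh|HH
H/I-2 ? ·: hh|Hh|HH
H/II-1 ? I-1×I-2: hh|Hh|HH
H/II-2 ? ·: hh|Hh|HH
H/III-1 ? II-1×II-2: hh|Hh|HH
H/III-2 ? ·: hh|Hh|HH
H/IV-1 ? III-1×III-2: hh|Hh|HH
⇒ H over [I-1,I-2,II-1,II-2,III-1,III-2,IV-1]: 317 consistent
U/I-1 ? ·: uu|Uu|UU
U/I-2 ? ·: uu|Uu|UU
U/II-1 ? I-1×I-2: uu|Uu
U/II-2 ? ·: uu|Uu
U/III-1 un II-1×II-2: uu
U/III-2 aff ·: Uu|UU
U/IV-1 ? III-1×III-2: uu|Uu
⇒ U over [I-1,I-2,II-1,II-2,III-1,III-2,IV-1]: 66 consistent

II-1 ∈ {HH Uu, HH uu, Hh Uu, Hh uu, hh Uu, hh uu}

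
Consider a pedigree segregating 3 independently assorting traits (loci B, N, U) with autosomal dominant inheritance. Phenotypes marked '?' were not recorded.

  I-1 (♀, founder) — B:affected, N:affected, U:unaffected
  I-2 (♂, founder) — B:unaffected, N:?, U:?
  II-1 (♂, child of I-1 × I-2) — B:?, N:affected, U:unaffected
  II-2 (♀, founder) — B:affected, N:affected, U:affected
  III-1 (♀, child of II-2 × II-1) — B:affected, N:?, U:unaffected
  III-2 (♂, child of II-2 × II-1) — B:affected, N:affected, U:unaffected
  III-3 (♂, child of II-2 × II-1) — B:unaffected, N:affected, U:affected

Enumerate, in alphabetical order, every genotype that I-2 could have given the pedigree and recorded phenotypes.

I-2 ∈ {bb NN Uu, bb NN uu, bb Nn Uu, bb Nn uu, bb nn Uu, bb nn uu}

B/I-1 aff ·: Bb|BB
B/I-2 un ·: bb
B/II-1 ? I-1×I-2: bb|Bb
B/II-2 aff ·: Bb
B/III-1 aff II-2×II-1: Bb|BB
B/III-2 aff II-2×II-1: Bb|BB
B/III-3 un II-2×II-1: bb
⇒ B over [I-1,I-2,II-1,II-2,III-1,III-2,III-3]: 9 consistent
N/I-1 aff ·: Nn|NN
N/I-2 ? ·: nn|Nn|NN
N/II-1 aff I-1×I-2: Nn|NN
N/II-2 aff ·: Nn|NN
N/III-1 ? II-2×II-1: nn|Nn|NN
N/III-2 aff II-2×II-1: Nn|NN
N/III-3 aff II-2×II-1: Nn|NN
⇒ N over [I-1,I-2,II-1,II-2,III-1,III-2,III-3]: 136 consistent
U/I-1 un ·: uu
U/I-2 ? ·: uu|Uu
U/II-1 un I-1×I-2: uu
U/II-2 aff ·: Uu
U/III-1 un II-2×II-1: uu
U/III-2 un II-2×II-1: uu
U/III-3 aff II-2×II-1: Uu
⇒ U over [I-1,I-2,II-1,II-2,III-1,III-2,III-3]: 2 consistent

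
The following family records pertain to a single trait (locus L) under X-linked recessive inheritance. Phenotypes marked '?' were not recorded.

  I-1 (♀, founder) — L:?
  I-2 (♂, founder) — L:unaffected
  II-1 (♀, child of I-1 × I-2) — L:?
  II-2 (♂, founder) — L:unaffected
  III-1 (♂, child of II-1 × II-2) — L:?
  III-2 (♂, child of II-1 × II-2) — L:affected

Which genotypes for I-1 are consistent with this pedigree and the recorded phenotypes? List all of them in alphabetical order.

L/I-1 ? ·: X^LX^l|X^lX^l
L/I-2 un ·: X^LY
L/II-1 ? I-1×I-2: X^LX^l
L/II-2 un ·: X^LY
L/III-1 ? II-1×II-2: X^LY|X^lY
L/III-2 aff II-1×II-2: X^lY
⇒ L over [I-1,I-2,II-1,II-2,III-1,III-2]: 4 consistent

I-1 ∈ {X^LX^l, X^lX^l}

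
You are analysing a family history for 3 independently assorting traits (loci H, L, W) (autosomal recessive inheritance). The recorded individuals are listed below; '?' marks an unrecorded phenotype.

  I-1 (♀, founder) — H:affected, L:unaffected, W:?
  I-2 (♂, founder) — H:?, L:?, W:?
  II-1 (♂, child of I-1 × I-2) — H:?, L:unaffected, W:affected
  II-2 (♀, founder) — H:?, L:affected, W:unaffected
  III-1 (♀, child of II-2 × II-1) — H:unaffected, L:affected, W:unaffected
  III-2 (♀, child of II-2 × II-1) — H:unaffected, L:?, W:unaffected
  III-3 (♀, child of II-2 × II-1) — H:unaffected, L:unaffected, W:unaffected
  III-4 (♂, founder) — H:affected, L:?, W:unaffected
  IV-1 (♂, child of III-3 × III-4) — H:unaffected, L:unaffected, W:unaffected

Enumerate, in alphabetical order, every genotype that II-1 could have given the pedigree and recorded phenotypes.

H/I-1 aff ·: hh
H/I-2 ? ·: HH|Hh|hh
H/II-1 ? I-1×I-2: Hh|hh
H/II-2 ? ·: HH|Hh|hh
H/III-1 un II-2×II-1: HH|Hh
H/III-2 un II-2×II-1: HH|Hh
H/III-3 un II-2×II-1: HH|Hh
H/III-4 aff ·: hh
H/IV-1 un III-3×III-4: Hh
⇒ H over [I-1,I-2,II-1,II-2,III-1,III-2,III-3,III-4,IV-1]: 38 consistent
L/I-1 un ·: LL|Ll
L/I-2 ? ·: LL|Ll|ll
L/II-1 un I-1×I-2: Ll
L/II-2 aff ·: ll
L/III-1 aff II-2×II-1: ll
L/III-2 ? II-2×II-1: Ll|ll
L/III-3 un II-2×II-1: Ll
L/III-4 ? ·: LL|Ll|ll
L/IV-1 un III-3×III-4: LL|Ll
⇒ L over [I-1,I-2,II-1,II-2,III-1,III-2,III-3,III-4,IV-1]: 50 consistent
W/I-1 ? ·: Ww|ww
W/I-2 ? ·: Ww|ww
W/II-1 aff I-1×I-2: ww
W/II-2 un ·: WW|Ww
W/III-1 un II-2×II-1: Ww
W/III-2 un II-2×II-1: Ww
W/III-3 un II-2×II-1: Ww
W/III-4 un ·: WW|Ww
W/IV-1 un III-3×III-4: WW|Ww
⇒ W over [I-1,I-2,II-1,II-2,III-1,III-2,III-3,III-4,IV-1]: 32 consistent

II-1 ∈ {Hh Ll ww, hh Ll ww}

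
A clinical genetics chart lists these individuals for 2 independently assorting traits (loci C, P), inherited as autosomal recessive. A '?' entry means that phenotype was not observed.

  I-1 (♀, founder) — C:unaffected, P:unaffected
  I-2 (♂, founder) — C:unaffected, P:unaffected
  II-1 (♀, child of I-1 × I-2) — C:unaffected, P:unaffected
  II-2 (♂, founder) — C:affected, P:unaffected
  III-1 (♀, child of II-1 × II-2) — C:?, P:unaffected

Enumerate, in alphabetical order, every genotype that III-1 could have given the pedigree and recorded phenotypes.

C/I-1 un ·: CC|Cc
C/I-2 un ·: CC|Cc
C/II-1 un I-1×I-2: CC|Cc
C/II-2 aff ·: cc
C/III-1 ? II-1×II-2: Cc|cc
⇒ C over [I-1,I-2,II-1,II-2,III-1]: 10 consistent
P/I-1 un ·: PP|Pp
P/I-2 un ·: PP|Pp
P/II-1 un I-1×I-2: PP|Pp
P/II-2 un ·: PP|Pp
P/III-1 un II-1×II-2: PP|Pp
⇒ P over [I-1,I-2,II-1,II-2,III-1]: 24 consistent

III-1 ∈ {Cc PP, Cc Pp, cc PP, cc Pp}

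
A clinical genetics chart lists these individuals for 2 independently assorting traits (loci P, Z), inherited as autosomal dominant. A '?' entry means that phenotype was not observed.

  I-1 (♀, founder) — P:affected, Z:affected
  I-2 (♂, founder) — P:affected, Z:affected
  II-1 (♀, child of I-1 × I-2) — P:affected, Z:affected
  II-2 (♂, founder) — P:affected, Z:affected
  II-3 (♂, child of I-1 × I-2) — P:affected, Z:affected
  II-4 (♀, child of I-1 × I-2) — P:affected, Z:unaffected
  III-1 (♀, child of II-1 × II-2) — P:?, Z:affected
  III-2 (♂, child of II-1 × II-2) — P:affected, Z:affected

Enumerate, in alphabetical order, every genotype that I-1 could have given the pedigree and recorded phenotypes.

P/I-1 aff ·: Pp|PP
P/I-2 aff ·: Pp|PP
P/II-1 aff I-1×I-2: Pp|PP
P/II-2 aff ·: Pp|PP
P/II-3 aff I-1×I-2: Pp|PP
P/II-4 aff I-1×I-2: Pp|PP
P/III-1 ? II-1×II-2: pp|Pp|PP
P/III-2 aff II-1×II-2: Pp|PP
⇒ P over [I-1,I-2,II-1,II-2,II-3,II-4,III-1,III-2]: 185 consistent
Z/I-1 aff ·: Zz
Z/I-2 aff ·: Zz
Z/II-1 aff I-1×I-2: Zz|ZZ
Z/II-2 aff ·: Zz|ZZ
Z/II-3 aff I-1×I-2: Zz|ZZ
Z/II-4 un I-1×I-2: zz
Z/III-1 aff II-1×II-2: Zz|ZZ
Z/III-2 aff II-1×II-2: Zz|ZZ
⇒ Z over [I-1,I-2,II-1,II-2,II-3,II-4,III-1,III-2]: 26 consistent

I-1 ∈ {PP Zz, Pp Zz}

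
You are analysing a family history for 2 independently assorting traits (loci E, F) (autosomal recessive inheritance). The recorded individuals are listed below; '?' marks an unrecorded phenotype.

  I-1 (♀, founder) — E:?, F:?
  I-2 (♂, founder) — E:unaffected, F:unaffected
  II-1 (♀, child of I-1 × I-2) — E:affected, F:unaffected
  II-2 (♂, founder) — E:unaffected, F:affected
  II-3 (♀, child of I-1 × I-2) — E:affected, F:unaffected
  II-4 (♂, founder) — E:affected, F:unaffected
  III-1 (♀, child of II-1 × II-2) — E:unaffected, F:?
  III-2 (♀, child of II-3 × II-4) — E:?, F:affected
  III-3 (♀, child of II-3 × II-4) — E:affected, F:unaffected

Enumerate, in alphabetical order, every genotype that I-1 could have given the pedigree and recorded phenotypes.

E/I-1 ? ·: Ee|ee
E/I-2 un ·: Ee
E/II-1 aff I-1×I-2: ee
E/II-2 un ·: EE|Ee
E/II-3 aff I-1×I-2: ee
E/II-4 aff ·: ee
E/III-1 un II-1×II-2: Ee
E/III-2 ? II-3×II-4: ee
E/III-3 aff II-3×II-4: ee
⇒ E over [I-1,I-2,II-1,II-2,II-3,II-4,III-1,III-2,III-3]: 4 consistent
F/I-1 ? ·: FF|Ff|ff
F/I-2 un ·: FF|Ff
F/II-1 un I-1×I-2: FF|Ff
F/II-2 aff ·: ff
F/II-3 un I-1×I-2: Ff
F/II-4 un ·: Ff
F/III-1 ? II-1×II-2: Ff|ff
F/III-2 aff II-3×II-4: ff
F/III-3 un II-3×II-4: FF|Ff
⇒ F over [I-1,I-2,II-1,II-2,II-3,II-4,III-1,III-2,III-3]: 26 consistent

I-1 ∈ {Ee FF, Ee Ff, Ee ff, ee FF, ee Ff, ee ff}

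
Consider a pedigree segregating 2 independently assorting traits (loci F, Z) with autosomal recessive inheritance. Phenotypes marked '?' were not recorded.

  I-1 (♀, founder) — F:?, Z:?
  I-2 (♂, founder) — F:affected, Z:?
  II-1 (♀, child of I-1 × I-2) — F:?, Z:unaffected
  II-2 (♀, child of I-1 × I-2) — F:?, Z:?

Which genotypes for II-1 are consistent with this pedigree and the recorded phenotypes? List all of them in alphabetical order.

II-1 ∈ {Ff ZZ, Ff Zz, ff ZZ, ff Zz}

F/I-1 ? ·: FF|Ff|ff
F/I-2 aff ·: ff
F/II-1 ? I-1×I-2: Ff|ff
F/II-2 ? I-1×I-2: Ff|ff
⇒ F over [I-1,I-2,II-1,II-2]: 6 consistent
Z/I-1 ? ·: ZZ|Zz|zz
Z/I-2 ? ·: ZZ|Zz|zz
Z/II-1 un I-1×I-2: ZZ|Zz
Z/II-2 ? I-1×I-2: ZZ|Zz|zz
⇒ Z over [I-1,I-2,II-1,II-2]: 21 consistent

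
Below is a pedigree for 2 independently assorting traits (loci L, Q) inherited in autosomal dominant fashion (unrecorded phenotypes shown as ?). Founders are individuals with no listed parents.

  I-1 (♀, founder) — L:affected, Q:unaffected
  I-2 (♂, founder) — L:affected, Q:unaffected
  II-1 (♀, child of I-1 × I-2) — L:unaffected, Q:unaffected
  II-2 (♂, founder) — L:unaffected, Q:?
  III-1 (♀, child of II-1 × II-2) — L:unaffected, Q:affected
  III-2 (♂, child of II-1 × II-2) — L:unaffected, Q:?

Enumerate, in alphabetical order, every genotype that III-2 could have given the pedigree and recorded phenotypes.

L/I-1 aff ·: Ll
L/I-2 aff ·: Ll
L/II-1 un I-1×I-2: ll
L/II-2 un ·: ll
L/III-1 un II-1×II-2: ll
L/III-2 un II-1×II-2: ll
⇒ L over [I-1,I-2,II-1,II-2,III-1,III-2]: 1 consistent
Q/I-1 un ·: qq
Q/I-2 un ·: qq
Q/II-1 un I-1×I-2: qq
Q/II-2 ? ·: Qq|QQ
Q/III-1 aff II-1×II-2: Qq
Q/III-2 ? II-1×II-2: qq|Qq
⇒ Q over [I-1,I-2,II-1,II-2,III-1,III-2]: 3 consistent

III-2 ∈ {ll Qq, ll qq}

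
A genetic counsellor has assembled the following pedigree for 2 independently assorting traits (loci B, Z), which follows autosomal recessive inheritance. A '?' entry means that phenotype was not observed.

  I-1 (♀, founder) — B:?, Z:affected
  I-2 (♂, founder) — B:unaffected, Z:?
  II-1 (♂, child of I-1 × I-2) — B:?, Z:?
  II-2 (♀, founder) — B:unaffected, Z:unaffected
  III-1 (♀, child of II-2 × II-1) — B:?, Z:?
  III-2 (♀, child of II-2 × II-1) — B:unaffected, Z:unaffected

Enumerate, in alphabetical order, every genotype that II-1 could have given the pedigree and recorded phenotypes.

B/I-1 ? ·: BB|Bb|bb
B/I-2 un ·: BB|Bb
B/II-1 ? I-1×I-2: BB|Bb|bb
B/II-2 un ·: BB|Bb
B/III-1 ? II-2×II-1: BB|Bb|bb
B/III-2 un II-2×II-1: BB|Bb
⇒ B over [I-1,I-2,II-1,II-2,III-1,III-2]: 76 consistent
Z/I-1 aff ·: zz
Z/I-2 ? ·: ZZ|Zz|zz
Z/II-1 ? I-1×I-2: Zz|zz
Z/II-2 un ·: ZZ|Zz
Z/III-1 ? II-2×II-1: ZZ|Zz|zz
Z/III-2 un II-2×II-1: ZZ|Zz
⇒ Z over [I-1,I-2,II-1,II-2,III-1,III-2]: 26 consistent

II-1 ∈ {BB Zz, BB zz, Bb Zz, Bb zz, bb Zz, bb zz}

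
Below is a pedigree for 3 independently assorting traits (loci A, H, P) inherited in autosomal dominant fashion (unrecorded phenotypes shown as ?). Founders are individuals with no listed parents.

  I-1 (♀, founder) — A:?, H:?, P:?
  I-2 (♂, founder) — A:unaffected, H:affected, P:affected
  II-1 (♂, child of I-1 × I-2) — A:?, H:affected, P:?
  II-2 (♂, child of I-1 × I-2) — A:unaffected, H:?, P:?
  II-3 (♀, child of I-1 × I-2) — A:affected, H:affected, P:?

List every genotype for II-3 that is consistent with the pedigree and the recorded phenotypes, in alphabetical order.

A/I-1 ? ·: Aa
A/I-2 un ·: aa
A/II-1 ? I-1×I-2: aa|Aa
A/II-2 un I-1×I-2: aa
A/II-3 aff I-1×I-2: Aa
⇒ A over [I-1,I-2,II-1,II-2,II-3]: 2 consistent
H/I-1 ? ·: hh|Hh|HH
H/I-2 aff ·: Hh|HH
H/II-1 aff I-1×I-2: Hh|HH
H/II-2 ? I-1×I-2: hh|Hh|HH
H/II-3 aff I-1×I-2: Hh|HH
⇒ H over [I-1,I-2,II-1,II-2,II-3]: 32 consistent
P/I-1 ? ·: pp|Pp|PP
P/I-2 aff ·: Pp|PP
P/II-1 ? I-1×I-2: pp|Pp|PP
P/II-2 ? I-1×I-2: pp|Pp|PP
P/II-3 ? I-1×I-2: pp|Pp|PP
⇒ P over [I-1,I-2,II-1,II-2,II-3]: 53 consistent

II-3 ∈ {Aa HH PP, Aa HH Pp, Aa HH pp, Aa Hh PP, Aa Hh Pp, Aa Hh pp}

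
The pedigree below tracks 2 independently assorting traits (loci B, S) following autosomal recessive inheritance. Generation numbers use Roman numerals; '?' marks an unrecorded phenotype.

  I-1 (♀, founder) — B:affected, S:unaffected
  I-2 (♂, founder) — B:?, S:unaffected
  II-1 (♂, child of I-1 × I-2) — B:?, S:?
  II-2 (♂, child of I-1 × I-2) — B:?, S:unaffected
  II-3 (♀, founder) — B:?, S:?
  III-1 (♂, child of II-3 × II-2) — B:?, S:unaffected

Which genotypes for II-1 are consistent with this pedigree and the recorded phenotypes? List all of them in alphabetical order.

B/I-1 aff ·: bb
B/I-2 ? ·: BB|Bb|bb
B/II-1 ? I-1×I-2: Bb|bb
B/II-2 ? I-1×I-2: Bb|bb
B/II-3 ? ·: BB|Bb|bb
B/III-1 ? II-3×II-2: BB|Bb|bb
⇒ B over [I-1,I-2,II-1,II-2,II-3,III-1]: 33 consistent
S/I-1 un ·: SS|Ss
S/I-2 un ·: SS|Ss
S/II-1 ? I-1×I-2: SS|Ss|ss
S/II-2 un I-1×I-2: SS|Ss
S/II-3 ? ·: SS|Ss|ss
S/III-1 un II-3×II-2: SS|Ss
⇒ S over [I-1,I-2,II-1,II-2,II-3,III-1]: 67 consistent

II-1 ∈ {Bb SS, Bb Ss, Bb ss, bb SS, bb Ss, bb ss}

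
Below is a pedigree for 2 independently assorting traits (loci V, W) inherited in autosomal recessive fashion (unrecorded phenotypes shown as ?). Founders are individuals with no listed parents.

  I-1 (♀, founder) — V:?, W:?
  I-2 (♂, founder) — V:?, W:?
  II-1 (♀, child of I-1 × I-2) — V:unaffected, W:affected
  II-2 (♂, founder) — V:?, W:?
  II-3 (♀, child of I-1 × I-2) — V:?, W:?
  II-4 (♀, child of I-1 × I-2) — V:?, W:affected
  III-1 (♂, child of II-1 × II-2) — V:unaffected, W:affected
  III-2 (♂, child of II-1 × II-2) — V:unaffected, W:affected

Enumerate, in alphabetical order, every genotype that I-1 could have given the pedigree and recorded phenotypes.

V/I-1 ? ·: VV|Vv|vv
V/I-2 ? ·: VV|Vv|vv
V/II-1 un I-1×I-2: VV|Vv
V/II-2 ? ·: VV|Vv|vv
V/II-3 ? I-1×I-2: VV|Vv|vv
V/II-4 ? I-1×I-2: VV|Vv|vv
V/III-1 un II-1×II-2: VV|Vv
V/III-2 un II-1×II-2: VV|Vv
⇒ V over [I-1,I-2,II-1,II-2,II-3,II-4,III-1,III-2]: 351 consistent
W/I-1 ? ·: Ww|ww
W/I-2 ? ·: Ww|ww
W/II-1 aff I-1×I-2: ww
W/II-2 ? ·: Ww|ww
W/II-3 ? I-1×I-2: WW|Ww|ww
W/II-4 aff I-1×I-2: ww
W/III-1 aff II-1×II-2: ww
W/III-2 aff II-1×II-2: ww
⇒ W over [I-1,I-2,II-1,II-2,II-3,II-4,III-1,III-2]: 16 consistent

I-1 ∈ {VV Ww, VV ww, Vv Ww, Vv ww, vv Ww, vv ww}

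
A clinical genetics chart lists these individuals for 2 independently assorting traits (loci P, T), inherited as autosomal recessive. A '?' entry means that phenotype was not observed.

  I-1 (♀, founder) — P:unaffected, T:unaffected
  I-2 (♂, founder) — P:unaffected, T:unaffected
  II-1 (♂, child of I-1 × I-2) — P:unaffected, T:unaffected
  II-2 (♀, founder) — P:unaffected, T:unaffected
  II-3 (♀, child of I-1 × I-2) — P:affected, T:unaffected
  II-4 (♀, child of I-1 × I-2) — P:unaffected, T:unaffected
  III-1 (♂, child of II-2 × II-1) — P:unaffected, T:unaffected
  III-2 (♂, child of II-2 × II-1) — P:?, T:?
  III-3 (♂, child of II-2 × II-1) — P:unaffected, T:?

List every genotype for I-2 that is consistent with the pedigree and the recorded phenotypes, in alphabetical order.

I-2 ∈ {Pp TT, Pp Tt}

P/I-1 un ·: Pp
P/I-2 un ·: Pp
P/II-1 un I-1×I-2: PP|Pp
P/II-2 un ·: PP|Pp
P/II-3 aff I-1×I-2: pp
P/II-4 un I-1×I-2: PP|Pp
P/III-1 un II-2×II-1: PP|Pp
P/III-2 ? II-2×II-1: PP|Pp|pp
P/III-3 un II-2×II-1: PP|Pp
⇒ P over [I-1,I-2,II-1,II-2,II-3,II-4,III-1,III-2,III-3]: 58 consistent
T/I-1 un ·: TT|Tt
T/I-2 un ·: TT|Tt
T/II-1 un I-1×I-2: TT|Tt
T/II-2 un ·: TT|Tt
T/II-3 un I-1×I-2: TT|Tt
T/II-4 un I-1×I-2: TT|Tt
T/III-1 un II-2×II-1: TT|Tt
T/III-2 ? II-2×II-1: TT|Tt|tt
T/III-3 ? II-2×II-1: TT|Tt|tt
⇒ T over [I-1,I-2,II-1,II-2,II-3,II-4,III-1,III-2,III-3]: 429 consistent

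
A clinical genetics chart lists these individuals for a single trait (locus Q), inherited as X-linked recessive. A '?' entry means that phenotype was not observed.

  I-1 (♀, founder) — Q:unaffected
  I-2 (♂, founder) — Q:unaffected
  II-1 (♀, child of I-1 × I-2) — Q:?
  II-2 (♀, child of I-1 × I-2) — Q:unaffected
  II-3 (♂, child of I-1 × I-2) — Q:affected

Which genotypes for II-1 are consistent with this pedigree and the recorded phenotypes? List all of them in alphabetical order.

Q/I-1 un ·: X^QX^q
Q/I-2 un ·: X^QY
Q/II-1 ? I-1×I-2: X^QX^Q|X^QX^q
Q/II-2 un I-1×I-2: X^QX^Q|X^QX^q
Q/II-3 aff I-1×I-2: X^qY
⇒ Q over [I-1,I-2,II-1,II-2,II-3]: 4 consistent

II-1 ∈ {X^QX^Q, X^QX^q}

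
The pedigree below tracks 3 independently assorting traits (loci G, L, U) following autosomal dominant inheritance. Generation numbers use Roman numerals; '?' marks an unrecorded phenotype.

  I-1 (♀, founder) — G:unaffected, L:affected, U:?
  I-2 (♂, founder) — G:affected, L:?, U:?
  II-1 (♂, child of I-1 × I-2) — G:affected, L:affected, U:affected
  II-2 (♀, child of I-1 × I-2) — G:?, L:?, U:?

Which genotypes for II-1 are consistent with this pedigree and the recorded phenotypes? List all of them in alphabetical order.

II-1 ∈ {Gg LL UU, Gg LL Uu, Gg Ll UU, Gg Ll Uu}

G/I-1 un ·: gg
G/I-2 aff ·: Gg|GG
G/II-1 aff I-1×I-2: Gg
G/II-2 ? I-1×I-2: gg|Gg
⇒ G over [I-1,I-2,II-1,II-2]: 3 consistent
L/I-1 aff ·: Ll|LL
L/I-2 ? ·: ll|Ll|LL
L/II-1 aff I-1×I-2: Ll|LL
L/II-2 ? I-1×I-2: ll|Ll|LL
⇒ L over [I-1,I-2,II-1,II-2]: 18 consistent
U/I-1 ? ·: uu|Uu|UU
U/I-2 ? ·: uu|Uu|UU
U/II-1 aff I-1×I-2: Uu|UU
U/II-2 ? I-1×I-2: uu|Uu|UU
⇒ U over [I-1,I-2,II-1,II-2]: 21 consistent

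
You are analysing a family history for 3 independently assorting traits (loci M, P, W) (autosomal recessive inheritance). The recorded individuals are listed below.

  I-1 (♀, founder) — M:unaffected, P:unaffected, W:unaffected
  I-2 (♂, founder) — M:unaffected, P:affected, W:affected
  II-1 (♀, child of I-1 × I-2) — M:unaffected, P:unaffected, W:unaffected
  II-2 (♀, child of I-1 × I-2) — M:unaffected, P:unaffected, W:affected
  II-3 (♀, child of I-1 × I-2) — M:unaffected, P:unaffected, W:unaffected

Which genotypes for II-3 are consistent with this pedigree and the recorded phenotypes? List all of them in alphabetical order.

M/I-1 un ·: MM|Mm
M/I-2 un ·: MM|Mm
M/II-1 un I-1×I-2: MM|Mm
M/II-2 un I-1×I-2: MM|Mm
M/II-3 un I-1×I-2: MM|Mm
⇒ M over [I-1,I-2,II-1,II-2,II-3]: 25 consistent
P/I-1 un ·: PP|Pp
P/I-2 aff ·: pp
P/II-1 un I-1×I-2: Pp
P/II-2 un I-1×I-2: Pp
P/II-3 un I-1×I-2: Pp
⇒ P over [I-1,I-2,II-1,II-2,II-3]: 2 consistent
W/I-1 un ·: Ww
W/I-2 aff ·: ww
W/II-1 un I-1×I-2: Ww
W/II-2 aff I-1×I-2: ww
W/II-3 un I-1×I-2: Ww
⇒ W over [I-1,I-2,II-1,II-2,II-3]: 1 consistent

II-3 ∈ {MM Pp Ww, Mm Pp Ww}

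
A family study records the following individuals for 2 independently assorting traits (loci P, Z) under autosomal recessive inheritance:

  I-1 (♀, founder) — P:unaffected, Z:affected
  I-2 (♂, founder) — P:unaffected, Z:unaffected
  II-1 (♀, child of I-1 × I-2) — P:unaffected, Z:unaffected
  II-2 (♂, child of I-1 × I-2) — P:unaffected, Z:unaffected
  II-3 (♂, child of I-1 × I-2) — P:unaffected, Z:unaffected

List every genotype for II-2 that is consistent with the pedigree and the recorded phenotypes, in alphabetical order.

II-2 ∈ {PP Zz, Pp Zz}

P/I-1 un ·: PP|Pp
P/I-2 un ·: PP|Pp
P/II-1 un I-1×I-2: PP|Pp
P/II-2 un I-1×I-2: PP|Pp
P/II-3 un I-1×I-2: PP|Pp
⇒ P over [I-1,I-2,II-1,II-2,II-3]: 25 consistent
Z/I-1 aff ·: zz
Z/I-2 un ·: ZZ|Zz
Z/II-1 un I-1×I-2: Zz
Z/II-2 un I-1×I-2: Zz
Z/II-3 un I-1×I-2: Zz
⇒ Z over [I-1,I-2,II-1,II-2,II-3]: 2 consistent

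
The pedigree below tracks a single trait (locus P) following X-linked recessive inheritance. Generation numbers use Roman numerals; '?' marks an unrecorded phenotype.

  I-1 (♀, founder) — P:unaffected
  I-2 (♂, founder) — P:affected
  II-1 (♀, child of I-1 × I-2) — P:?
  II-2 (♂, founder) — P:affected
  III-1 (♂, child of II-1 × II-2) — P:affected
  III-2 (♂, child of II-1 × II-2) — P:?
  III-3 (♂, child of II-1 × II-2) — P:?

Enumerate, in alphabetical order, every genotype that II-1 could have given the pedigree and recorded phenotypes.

II-1 ∈ {X^PX^p, X^pX^p}

P/I-1 un ·: X^PX^P|X^PX^p
P/I-2 aff ·: X^pY
P/II-1 ? I-1×I-2: X^PX^p|X^pX^p
P/II-2 aff ·: X^pY
P/III-1 aff II-1×II-2: X^pY
P/III-2 ? II-1×II-2: X^PY|X^pY
P/III-3 ? II-1×II-2: X^PY|X^pY
⇒ P over [I-1,I-2,II-1,II-2,III-1,III-2,III-3]: 9 consistent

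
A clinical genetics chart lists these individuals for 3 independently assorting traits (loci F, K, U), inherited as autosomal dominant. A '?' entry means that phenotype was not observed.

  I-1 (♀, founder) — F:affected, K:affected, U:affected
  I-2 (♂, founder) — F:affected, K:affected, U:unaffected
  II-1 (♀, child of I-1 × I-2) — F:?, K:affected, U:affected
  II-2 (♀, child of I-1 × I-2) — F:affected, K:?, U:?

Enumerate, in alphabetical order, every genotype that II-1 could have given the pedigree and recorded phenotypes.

F/I-1 aff ·: Ff|FF
F/I-2 aff ·: Ff|FF
F/II-1 ? I-1×I-2: ff|Ff|FF
F/II-2 aff I-1×I-2: Ff|FF
⇒ F over [I-1,I-2,II-1,II-2]: 15 consistent
K/I-1 aff ·: Kk|KK
K/I-2 aff ·: Kk|KK
K/II-1 aff I-1×I-2: Kk|KK
K/II-2 ? I-1×I-2: kk|Kk|KK
⇒ K over [I-1,I-2,II-1,II-2]: 15 consistent
U/I-1 aff ·: Uu|UU
U/I-2 un ·: uu
U/II-1 aff I-1×I-2: Uu
U/II-2 ? I-1×I-2: uu|Uu
⇒ U over [I-1,I-2,II-1,II-2]: 3 consistent

II-1 ∈ {FF KK Uu, FF Kk Uu, Ff KK Uu, Ff Kk Uu, ff KK Uu, ff Kk Uu}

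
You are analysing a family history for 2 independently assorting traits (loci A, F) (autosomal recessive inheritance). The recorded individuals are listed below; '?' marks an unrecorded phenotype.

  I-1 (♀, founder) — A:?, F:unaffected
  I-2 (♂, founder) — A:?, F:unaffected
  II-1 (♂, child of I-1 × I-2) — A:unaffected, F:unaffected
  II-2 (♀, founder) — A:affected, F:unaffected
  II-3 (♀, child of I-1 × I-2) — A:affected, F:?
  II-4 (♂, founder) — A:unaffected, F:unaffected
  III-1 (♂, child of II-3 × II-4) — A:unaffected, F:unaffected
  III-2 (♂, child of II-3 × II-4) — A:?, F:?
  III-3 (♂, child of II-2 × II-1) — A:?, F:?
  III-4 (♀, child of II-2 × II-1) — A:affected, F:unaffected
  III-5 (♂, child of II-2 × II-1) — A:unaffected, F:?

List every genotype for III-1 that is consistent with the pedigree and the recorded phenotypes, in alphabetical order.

A/I-1 ? ·: Aa|aa
A/I-2 ? ·: Aa|aa
A/II-1 un I-1×I-2: Aa
A/II-2 aff ·: aa
A/II-3 aff I-1×I-2: aa
A/II-4 un ·: AA|Aa
A/III-1 un II-3×II-4: Aa
A/III-2 ? II-3×II-4: Aa|aa
A/III-3 ? II-2×II-1: Aa|aa
A/III-4 aff II-2×II-1: aa
A/III-5 un II-2×II-1: Aa
⇒ A over [I-1,I-2,II-1,II-2,II-3,II-4,III-1,III-2,III-3,III-4,III-5]: 18 consistent
F/I-1 un ·: FF|Ff
F/I-2 un ·: FF|Ff
F/II-1 un I-1×I-2: FF|Ff
F/II-2 un ·: FF|Ff
F/II-3 ? I-1×I-2: FF|Ff|ff
F/II-4 un ·: FF|Ff
F/III-1 un II-3×II-4: FF|Ff
F/III-2 ? II-3×II-4: FF|Ff|ff
F/III-3 ? II-2×II-1: FF|Ff|ff
F/III-4 un II-2×II-1: FF|Ff
F/III-5 ? II-2×II-1: FF|Ff|ff
⇒ F over [I-1,I-2,II-1,II-2,II-3,II-4,III-1,III-2,III-3,III-4,III-5]: 1725 consistent

III-1 ∈ {Aa FF, Aa Ff}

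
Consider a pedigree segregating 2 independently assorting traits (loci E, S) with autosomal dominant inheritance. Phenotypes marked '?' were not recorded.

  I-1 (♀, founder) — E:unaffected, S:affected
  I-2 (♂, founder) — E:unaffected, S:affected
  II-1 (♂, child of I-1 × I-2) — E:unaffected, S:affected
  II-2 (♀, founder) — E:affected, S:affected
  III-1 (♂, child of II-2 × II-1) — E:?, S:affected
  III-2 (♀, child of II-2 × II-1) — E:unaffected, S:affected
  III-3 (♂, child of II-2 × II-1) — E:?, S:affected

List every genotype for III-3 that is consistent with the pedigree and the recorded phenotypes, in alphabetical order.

E/I-1 un ·: ee
E/I-2 un ·: ee
E/II-1 un I-1×I-2: ee
E/II-2 aff ·: Ee
E/III-1 ? II-2×II-1: ee|Ee
E/III-2 un II-2×II-1: ee
E/III-3 ? II-2×II-1: ee|Ee
⇒ E over [I-1,I-2,II-1,II-2,III-1,III-2,III-3]: 4 consistent
S/I-1 aff ·: Ss|SS
S/I-2 aff ·: Ss|SS
S/II-1 aff I-1×I-2: Ss|SS
S/II-2 aff ·: Ss|SS
S/III-1 aff II-2×II-1: Ss|SS
S/III-2 aff II-2×II-1: Ss|SS
S/III-3 aff II-2×II-1: Ss|SS
⇒ S over [I-1,I-2,II-1,II-2,III-1,III-2,III-3]: 84 consistent

III-3 ∈ {Ee SS, Ee Ss, ee SS, ee Ss}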